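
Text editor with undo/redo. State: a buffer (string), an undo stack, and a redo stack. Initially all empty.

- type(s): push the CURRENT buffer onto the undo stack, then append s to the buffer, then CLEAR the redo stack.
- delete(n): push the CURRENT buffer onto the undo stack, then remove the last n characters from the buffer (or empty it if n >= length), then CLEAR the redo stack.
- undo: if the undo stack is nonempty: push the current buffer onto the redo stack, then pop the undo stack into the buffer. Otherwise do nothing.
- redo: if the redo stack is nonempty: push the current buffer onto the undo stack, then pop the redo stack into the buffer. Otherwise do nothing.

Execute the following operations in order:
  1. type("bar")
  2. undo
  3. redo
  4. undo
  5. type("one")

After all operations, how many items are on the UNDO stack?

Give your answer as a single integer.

After op 1 (type): buf='bar' undo_depth=1 redo_depth=0
After op 2 (undo): buf='(empty)' undo_depth=0 redo_depth=1
After op 3 (redo): buf='bar' undo_depth=1 redo_depth=0
After op 4 (undo): buf='(empty)' undo_depth=0 redo_depth=1
After op 5 (type): buf='one' undo_depth=1 redo_depth=0

Answer: 1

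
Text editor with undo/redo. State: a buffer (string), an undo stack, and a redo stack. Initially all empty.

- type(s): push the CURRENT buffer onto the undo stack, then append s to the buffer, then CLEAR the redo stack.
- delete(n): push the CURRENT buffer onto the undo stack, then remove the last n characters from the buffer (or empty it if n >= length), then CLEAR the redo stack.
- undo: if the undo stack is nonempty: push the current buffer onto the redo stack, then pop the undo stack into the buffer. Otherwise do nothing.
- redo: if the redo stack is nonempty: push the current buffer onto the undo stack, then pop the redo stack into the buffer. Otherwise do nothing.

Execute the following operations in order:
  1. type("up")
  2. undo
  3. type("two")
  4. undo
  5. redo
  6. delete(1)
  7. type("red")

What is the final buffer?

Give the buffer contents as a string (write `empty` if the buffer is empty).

Answer: twred

Derivation:
After op 1 (type): buf='up' undo_depth=1 redo_depth=0
After op 2 (undo): buf='(empty)' undo_depth=0 redo_depth=1
After op 3 (type): buf='two' undo_depth=1 redo_depth=0
After op 4 (undo): buf='(empty)' undo_depth=0 redo_depth=1
After op 5 (redo): buf='two' undo_depth=1 redo_depth=0
After op 6 (delete): buf='tw' undo_depth=2 redo_depth=0
After op 7 (type): buf='twred' undo_depth=3 redo_depth=0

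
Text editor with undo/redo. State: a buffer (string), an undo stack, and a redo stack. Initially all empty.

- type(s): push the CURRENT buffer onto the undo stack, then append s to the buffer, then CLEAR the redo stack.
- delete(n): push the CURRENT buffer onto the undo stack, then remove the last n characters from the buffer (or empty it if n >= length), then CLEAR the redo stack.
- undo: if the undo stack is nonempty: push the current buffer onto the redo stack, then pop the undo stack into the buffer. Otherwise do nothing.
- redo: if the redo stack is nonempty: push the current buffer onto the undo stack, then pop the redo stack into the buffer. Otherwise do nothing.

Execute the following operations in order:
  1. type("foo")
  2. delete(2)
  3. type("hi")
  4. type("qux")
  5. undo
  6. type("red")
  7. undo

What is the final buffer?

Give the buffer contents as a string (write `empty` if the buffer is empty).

After op 1 (type): buf='foo' undo_depth=1 redo_depth=0
After op 2 (delete): buf='f' undo_depth=2 redo_depth=0
After op 3 (type): buf='fhi' undo_depth=3 redo_depth=0
After op 4 (type): buf='fhiqux' undo_depth=4 redo_depth=0
After op 5 (undo): buf='fhi' undo_depth=3 redo_depth=1
After op 6 (type): buf='fhired' undo_depth=4 redo_depth=0
After op 7 (undo): buf='fhi' undo_depth=3 redo_depth=1

Answer: fhi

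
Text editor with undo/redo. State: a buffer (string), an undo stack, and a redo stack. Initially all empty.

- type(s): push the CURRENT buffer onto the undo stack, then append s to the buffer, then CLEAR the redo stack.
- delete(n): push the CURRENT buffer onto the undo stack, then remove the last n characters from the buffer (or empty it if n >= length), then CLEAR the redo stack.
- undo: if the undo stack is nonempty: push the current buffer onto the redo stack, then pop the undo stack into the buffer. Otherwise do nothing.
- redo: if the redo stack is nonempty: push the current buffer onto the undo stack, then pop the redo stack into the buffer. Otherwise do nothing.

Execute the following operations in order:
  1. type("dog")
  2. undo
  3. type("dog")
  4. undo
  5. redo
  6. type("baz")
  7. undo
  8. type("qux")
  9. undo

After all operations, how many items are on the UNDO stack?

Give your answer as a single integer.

Answer: 1

Derivation:
After op 1 (type): buf='dog' undo_depth=1 redo_depth=0
After op 2 (undo): buf='(empty)' undo_depth=0 redo_depth=1
After op 3 (type): buf='dog' undo_depth=1 redo_depth=0
After op 4 (undo): buf='(empty)' undo_depth=0 redo_depth=1
After op 5 (redo): buf='dog' undo_depth=1 redo_depth=0
After op 6 (type): buf='dogbaz' undo_depth=2 redo_depth=0
After op 7 (undo): buf='dog' undo_depth=1 redo_depth=1
After op 8 (type): buf='dogqux' undo_depth=2 redo_depth=0
After op 9 (undo): buf='dog' undo_depth=1 redo_depth=1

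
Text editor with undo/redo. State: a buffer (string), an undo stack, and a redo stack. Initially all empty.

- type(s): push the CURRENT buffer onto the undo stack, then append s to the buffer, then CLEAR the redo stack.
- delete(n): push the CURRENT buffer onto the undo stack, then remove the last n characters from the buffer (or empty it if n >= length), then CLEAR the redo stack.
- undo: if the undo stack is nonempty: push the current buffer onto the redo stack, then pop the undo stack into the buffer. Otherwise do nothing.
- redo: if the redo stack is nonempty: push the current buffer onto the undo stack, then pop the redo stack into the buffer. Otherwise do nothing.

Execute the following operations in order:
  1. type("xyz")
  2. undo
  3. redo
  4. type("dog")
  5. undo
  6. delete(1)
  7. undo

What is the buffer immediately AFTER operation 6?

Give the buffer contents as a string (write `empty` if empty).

After op 1 (type): buf='xyz' undo_depth=1 redo_depth=0
After op 2 (undo): buf='(empty)' undo_depth=0 redo_depth=1
After op 3 (redo): buf='xyz' undo_depth=1 redo_depth=0
After op 4 (type): buf='xyzdog' undo_depth=2 redo_depth=0
After op 5 (undo): buf='xyz' undo_depth=1 redo_depth=1
After op 6 (delete): buf='xy' undo_depth=2 redo_depth=0

Answer: xy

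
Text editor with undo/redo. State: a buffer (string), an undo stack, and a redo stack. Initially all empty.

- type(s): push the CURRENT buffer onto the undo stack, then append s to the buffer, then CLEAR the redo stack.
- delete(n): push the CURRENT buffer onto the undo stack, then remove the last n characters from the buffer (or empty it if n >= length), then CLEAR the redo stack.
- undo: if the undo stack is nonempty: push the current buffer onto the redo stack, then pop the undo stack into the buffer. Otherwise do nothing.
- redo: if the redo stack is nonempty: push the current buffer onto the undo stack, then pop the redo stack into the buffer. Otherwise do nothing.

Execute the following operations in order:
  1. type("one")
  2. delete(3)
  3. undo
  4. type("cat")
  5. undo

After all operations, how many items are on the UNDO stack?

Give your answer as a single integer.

Answer: 1

Derivation:
After op 1 (type): buf='one' undo_depth=1 redo_depth=0
After op 2 (delete): buf='(empty)' undo_depth=2 redo_depth=0
After op 3 (undo): buf='one' undo_depth=1 redo_depth=1
After op 4 (type): buf='onecat' undo_depth=2 redo_depth=0
After op 5 (undo): buf='one' undo_depth=1 redo_depth=1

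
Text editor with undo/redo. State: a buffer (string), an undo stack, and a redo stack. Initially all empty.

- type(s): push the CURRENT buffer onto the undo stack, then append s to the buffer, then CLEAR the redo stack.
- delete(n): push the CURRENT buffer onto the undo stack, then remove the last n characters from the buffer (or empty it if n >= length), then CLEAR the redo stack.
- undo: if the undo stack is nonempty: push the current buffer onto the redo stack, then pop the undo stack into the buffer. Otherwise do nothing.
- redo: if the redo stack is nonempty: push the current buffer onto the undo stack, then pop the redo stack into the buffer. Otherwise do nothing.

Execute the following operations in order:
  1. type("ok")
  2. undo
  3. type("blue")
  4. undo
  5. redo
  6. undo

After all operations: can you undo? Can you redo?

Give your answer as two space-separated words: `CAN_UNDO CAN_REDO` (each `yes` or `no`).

After op 1 (type): buf='ok' undo_depth=1 redo_depth=0
After op 2 (undo): buf='(empty)' undo_depth=0 redo_depth=1
After op 3 (type): buf='blue' undo_depth=1 redo_depth=0
After op 4 (undo): buf='(empty)' undo_depth=0 redo_depth=1
After op 5 (redo): buf='blue' undo_depth=1 redo_depth=0
After op 6 (undo): buf='(empty)' undo_depth=0 redo_depth=1

Answer: no yes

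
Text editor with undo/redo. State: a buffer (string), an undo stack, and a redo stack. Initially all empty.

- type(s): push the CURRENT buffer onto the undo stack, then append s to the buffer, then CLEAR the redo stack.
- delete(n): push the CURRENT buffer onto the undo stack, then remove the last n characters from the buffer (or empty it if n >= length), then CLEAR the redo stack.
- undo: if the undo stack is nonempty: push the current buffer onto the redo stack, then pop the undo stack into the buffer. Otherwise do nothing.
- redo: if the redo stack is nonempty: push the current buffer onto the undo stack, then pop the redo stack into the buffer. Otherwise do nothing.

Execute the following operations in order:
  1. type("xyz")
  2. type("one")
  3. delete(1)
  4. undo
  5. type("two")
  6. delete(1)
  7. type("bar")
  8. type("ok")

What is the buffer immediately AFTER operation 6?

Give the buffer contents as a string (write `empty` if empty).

Answer: xyzonetw

Derivation:
After op 1 (type): buf='xyz' undo_depth=1 redo_depth=0
After op 2 (type): buf='xyzone' undo_depth=2 redo_depth=0
After op 3 (delete): buf='xyzon' undo_depth=3 redo_depth=0
After op 4 (undo): buf='xyzone' undo_depth=2 redo_depth=1
After op 5 (type): buf='xyzonetwo' undo_depth=3 redo_depth=0
After op 6 (delete): buf='xyzonetw' undo_depth=4 redo_depth=0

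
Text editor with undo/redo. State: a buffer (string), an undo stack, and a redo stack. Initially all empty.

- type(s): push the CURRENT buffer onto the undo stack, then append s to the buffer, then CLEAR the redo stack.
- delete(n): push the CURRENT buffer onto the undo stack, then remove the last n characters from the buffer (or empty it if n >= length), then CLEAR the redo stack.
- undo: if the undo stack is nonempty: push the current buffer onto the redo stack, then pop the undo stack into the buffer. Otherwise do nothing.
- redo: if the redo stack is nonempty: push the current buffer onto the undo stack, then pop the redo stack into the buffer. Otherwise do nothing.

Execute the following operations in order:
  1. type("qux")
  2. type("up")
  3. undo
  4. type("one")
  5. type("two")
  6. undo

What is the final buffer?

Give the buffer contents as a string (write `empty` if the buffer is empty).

After op 1 (type): buf='qux' undo_depth=1 redo_depth=0
After op 2 (type): buf='quxup' undo_depth=2 redo_depth=0
After op 3 (undo): buf='qux' undo_depth=1 redo_depth=1
After op 4 (type): buf='quxone' undo_depth=2 redo_depth=0
After op 5 (type): buf='quxonetwo' undo_depth=3 redo_depth=0
After op 6 (undo): buf='quxone' undo_depth=2 redo_depth=1

Answer: quxone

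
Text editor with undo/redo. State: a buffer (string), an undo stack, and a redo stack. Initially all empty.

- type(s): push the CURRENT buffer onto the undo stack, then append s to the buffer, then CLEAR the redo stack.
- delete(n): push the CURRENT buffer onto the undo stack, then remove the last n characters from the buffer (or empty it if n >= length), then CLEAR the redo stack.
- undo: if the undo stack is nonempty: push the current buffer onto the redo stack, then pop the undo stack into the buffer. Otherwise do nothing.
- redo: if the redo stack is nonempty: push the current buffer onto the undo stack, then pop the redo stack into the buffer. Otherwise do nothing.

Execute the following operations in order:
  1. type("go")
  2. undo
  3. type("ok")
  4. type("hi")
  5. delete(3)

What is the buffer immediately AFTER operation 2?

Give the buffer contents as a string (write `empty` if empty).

Answer: empty

Derivation:
After op 1 (type): buf='go' undo_depth=1 redo_depth=0
After op 2 (undo): buf='(empty)' undo_depth=0 redo_depth=1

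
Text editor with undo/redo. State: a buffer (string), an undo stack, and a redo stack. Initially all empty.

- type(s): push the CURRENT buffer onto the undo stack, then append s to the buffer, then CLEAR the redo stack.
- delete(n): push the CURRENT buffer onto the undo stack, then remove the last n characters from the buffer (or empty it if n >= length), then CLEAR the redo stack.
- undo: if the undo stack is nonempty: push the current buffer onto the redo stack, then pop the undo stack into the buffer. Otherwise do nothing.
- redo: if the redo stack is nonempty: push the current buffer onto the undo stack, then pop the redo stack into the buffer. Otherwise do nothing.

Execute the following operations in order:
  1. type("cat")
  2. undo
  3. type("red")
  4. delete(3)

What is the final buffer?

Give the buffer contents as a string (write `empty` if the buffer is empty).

Answer: empty

Derivation:
After op 1 (type): buf='cat' undo_depth=1 redo_depth=0
After op 2 (undo): buf='(empty)' undo_depth=0 redo_depth=1
After op 3 (type): buf='red' undo_depth=1 redo_depth=0
After op 4 (delete): buf='(empty)' undo_depth=2 redo_depth=0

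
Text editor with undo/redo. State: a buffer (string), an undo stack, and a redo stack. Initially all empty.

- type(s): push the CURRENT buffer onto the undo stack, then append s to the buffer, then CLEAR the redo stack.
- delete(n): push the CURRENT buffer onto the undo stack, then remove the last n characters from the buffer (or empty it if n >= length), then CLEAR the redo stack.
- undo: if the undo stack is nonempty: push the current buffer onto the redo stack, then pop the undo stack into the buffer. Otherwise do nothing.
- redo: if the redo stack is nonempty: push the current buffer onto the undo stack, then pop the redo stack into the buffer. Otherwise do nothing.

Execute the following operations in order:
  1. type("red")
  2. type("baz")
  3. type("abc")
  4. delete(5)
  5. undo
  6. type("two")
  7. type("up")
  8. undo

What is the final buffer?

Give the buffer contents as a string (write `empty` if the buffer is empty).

After op 1 (type): buf='red' undo_depth=1 redo_depth=0
After op 2 (type): buf='redbaz' undo_depth=2 redo_depth=0
After op 3 (type): buf='redbazabc' undo_depth=3 redo_depth=0
After op 4 (delete): buf='redb' undo_depth=4 redo_depth=0
After op 5 (undo): buf='redbazabc' undo_depth=3 redo_depth=1
After op 6 (type): buf='redbazabctwo' undo_depth=4 redo_depth=0
After op 7 (type): buf='redbazabctwoup' undo_depth=5 redo_depth=0
After op 8 (undo): buf='redbazabctwo' undo_depth=4 redo_depth=1

Answer: redbazabctwo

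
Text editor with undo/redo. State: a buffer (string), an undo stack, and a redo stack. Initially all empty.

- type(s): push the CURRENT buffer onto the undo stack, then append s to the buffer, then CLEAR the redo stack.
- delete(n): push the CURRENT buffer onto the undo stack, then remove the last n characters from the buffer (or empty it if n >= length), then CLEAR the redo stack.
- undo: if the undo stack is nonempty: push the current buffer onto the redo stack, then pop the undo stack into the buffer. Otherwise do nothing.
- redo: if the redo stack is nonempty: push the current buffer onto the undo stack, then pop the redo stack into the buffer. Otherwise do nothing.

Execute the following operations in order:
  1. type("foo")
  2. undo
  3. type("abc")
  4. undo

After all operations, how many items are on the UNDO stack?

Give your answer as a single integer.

Answer: 0

Derivation:
After op 1 (type): buf='foo' undo_depth=1 redo_depth=0
After op 2 (undo): buf='(empty)' undo_depth=0 redo_depth=1
After op 3 (type): buf='abc' undo_depth=1 redo_depth=0
After op 4 (undo): buf='(empty)' undo_depth=0 redo_depth=1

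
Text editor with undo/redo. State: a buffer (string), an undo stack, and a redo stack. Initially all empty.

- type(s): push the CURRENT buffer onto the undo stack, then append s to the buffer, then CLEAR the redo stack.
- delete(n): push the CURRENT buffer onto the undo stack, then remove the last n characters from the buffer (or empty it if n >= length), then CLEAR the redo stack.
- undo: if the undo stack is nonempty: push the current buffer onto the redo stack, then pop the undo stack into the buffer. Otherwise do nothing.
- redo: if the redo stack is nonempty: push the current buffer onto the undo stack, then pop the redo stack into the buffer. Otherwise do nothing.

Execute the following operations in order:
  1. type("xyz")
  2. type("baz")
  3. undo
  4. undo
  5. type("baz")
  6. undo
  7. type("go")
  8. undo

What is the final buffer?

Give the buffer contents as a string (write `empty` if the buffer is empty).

After op 1 (type): buf='xyz' undo_depth=1 redo_depth=0
After op 2 (type): buf='xyzbaz' undo_depth=2 redo_depth=0
After op 3 (undo): buf='xyz' undo_depth=1 redo_depth=1
After op 4 (undo): buf='(empty)' undo_depth=0 redo_depth=2
After op 5 (type): buf='baz' undo_depth=1 redo_depth=0
After op 6 (undo): buf='(empty)' undo_depth=0 redo_depth=1
After op 7 (type): buf='go' undo_depth=1 redo_depth=0
After op 8 (undo): buf='(empty)' undo_depth=0 redo_depth=1

Answer: empty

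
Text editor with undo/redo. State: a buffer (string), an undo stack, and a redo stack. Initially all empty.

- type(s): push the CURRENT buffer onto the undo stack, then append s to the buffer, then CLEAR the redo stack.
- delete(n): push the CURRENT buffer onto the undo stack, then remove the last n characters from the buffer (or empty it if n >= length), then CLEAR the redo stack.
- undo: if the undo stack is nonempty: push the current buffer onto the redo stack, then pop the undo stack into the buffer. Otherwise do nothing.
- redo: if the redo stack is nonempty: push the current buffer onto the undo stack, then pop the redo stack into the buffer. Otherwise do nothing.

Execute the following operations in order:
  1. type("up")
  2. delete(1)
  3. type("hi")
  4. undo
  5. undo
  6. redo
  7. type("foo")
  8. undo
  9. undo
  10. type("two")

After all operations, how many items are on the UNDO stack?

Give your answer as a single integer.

Answer: 2

Derivation:
After op 1 (type): buf='up' undo_depth=1 redo_depth=0
After op 2 (delete): buf='u' undo_depth=2 redo_depth=0
After op 3 (type): buf='uhi' undo_depth=3 redo_depth=0
After op 4 (undo): buf='u' undo_depth=2 redo_depth=1
After op 5 (undo): buf='up' undo_depth=1 redo_depth=2
After op 6 (redo): buf='u' undo_depth=2 redo_depth=1
After op 7 (type): buf='ufoo' undo_depth=3 redo_depth=0
After op 8 (undo): buf='u' undo_depth=2 redo_depth=1
After op 9 (undo): buf='up' undo_depth=1 redo_depth=2
After op 10 (type): buf='uptwo' undo_depth=2 redo_depth=0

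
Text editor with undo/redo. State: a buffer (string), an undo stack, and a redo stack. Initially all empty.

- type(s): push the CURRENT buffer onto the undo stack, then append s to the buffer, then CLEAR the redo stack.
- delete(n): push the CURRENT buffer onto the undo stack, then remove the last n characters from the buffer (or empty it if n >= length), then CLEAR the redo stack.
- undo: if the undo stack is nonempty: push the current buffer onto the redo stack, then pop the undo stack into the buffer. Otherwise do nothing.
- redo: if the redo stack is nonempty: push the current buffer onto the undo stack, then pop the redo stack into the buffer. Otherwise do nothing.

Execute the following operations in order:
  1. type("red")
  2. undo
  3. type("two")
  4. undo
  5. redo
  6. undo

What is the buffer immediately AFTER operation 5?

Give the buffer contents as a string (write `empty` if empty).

Answer: two

Derivation:
After op 1 (type): buf='red' undo_depth=1 redo_depth=0
After op 2 (undo): buf='(empty)' undo_depth=0 redo_depth=1
After op 3 (type): buf='two' undo_depth=1 redo_depth=0
After op 4 (undo): buf='(empty)' undo_depth=0 redo_depth=1
After op 5 (redo): buf='two' undo_depth=1 redo_depth=0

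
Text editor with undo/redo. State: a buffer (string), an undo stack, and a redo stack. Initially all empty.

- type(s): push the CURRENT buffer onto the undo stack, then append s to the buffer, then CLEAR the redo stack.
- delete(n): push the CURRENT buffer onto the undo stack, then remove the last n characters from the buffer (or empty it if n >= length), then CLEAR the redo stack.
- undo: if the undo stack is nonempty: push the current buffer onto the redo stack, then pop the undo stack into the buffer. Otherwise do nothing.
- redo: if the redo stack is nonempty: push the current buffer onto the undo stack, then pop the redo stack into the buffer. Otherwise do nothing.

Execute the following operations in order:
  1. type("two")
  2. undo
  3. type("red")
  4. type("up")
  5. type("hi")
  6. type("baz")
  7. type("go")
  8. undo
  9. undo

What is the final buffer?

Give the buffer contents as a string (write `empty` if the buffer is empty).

After op 1 (type): buf='two' undo_depth=1 redo_depth=0
After op 2 (undo): buf='(empty)' undo_depth=0 redo_depth=1
After op 3 (type): buf='red' undo_depth=1 redo_depth=0
After op 4 (type): buf='redup' undo_depth=2 redo_depth=0
After op 5 (type): buf='reduphi' undo_depth=3 redo_depth=0
After op 6 (type): buf='reduphibaz' undo_depth=4 redo_depth=0
After op 7 (type): buf='reduphibazgo' undo_depth=5 redo_depth=0
After op 8 (undo): buf='reduphibaz' undo_depth=4 redo_depth=1
After op 9 (undo): buf='reduphi' undo_depth=3 redo_depth=2

Answer: reduphi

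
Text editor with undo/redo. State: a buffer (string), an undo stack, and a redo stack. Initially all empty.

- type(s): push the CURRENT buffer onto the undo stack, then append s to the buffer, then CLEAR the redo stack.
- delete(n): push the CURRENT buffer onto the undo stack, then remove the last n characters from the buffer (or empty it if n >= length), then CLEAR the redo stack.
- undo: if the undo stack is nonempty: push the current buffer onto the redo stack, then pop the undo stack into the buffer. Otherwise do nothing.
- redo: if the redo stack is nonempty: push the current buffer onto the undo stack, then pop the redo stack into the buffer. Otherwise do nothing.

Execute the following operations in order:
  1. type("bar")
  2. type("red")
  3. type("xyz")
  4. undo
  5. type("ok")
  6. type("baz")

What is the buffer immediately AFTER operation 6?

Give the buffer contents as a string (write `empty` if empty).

After op 1 (type): buf='bar' undo_depth=1 redo_depth=0
After op 2 (type): buf='barred' undo_depth=2 redo_depth=0
After op 3 (type): buf='barredxyz' undo_depth=3 redo_depth=0
After op 4 (undo): buf='barred' undo_depth=2 redo_depth=1
After op 5 (type): buf='barredok' undo_depth=3 redo_depth=0
After op 6 (type): buf='barredokbaz' undo_depth=4 redo_depth=0

Answer: barredokbaz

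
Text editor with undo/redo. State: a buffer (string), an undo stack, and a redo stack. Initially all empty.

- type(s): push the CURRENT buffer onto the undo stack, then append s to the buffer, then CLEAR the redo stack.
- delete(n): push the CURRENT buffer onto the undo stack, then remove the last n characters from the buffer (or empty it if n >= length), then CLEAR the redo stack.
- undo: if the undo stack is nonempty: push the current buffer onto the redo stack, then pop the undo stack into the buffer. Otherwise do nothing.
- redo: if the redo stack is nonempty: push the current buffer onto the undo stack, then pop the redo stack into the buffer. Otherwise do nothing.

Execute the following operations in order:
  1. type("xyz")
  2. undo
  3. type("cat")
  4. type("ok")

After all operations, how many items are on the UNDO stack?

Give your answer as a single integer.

After op 1 (type): buf='xyz' undo_depth=1 redo_depth=0
After op 2 (undo): buf='(empty)' undo_depth=0 redo_depth=1
After op 3 (type): buf='cat' undo_depth=1 redo_depth=0
After op 4 (type): buf='catok' undo_depth=2 redo_depth=0

Answer: 2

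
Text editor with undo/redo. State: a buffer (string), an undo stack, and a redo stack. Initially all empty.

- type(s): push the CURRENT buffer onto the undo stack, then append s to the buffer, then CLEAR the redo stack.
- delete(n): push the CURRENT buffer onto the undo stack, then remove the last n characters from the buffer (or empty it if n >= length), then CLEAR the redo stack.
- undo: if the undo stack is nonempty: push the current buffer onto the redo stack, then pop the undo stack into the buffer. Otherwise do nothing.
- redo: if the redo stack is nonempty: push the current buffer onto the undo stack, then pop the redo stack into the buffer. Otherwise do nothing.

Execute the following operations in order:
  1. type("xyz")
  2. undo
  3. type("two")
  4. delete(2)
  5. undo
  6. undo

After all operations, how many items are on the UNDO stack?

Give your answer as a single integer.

Answer: 0

Derivation:
After op 1 (type): buf='xyz' undo_depth=1 redo_depth=0
After op 2 (undo): buf='(empty)' undo_depth=0 redo_depth=1
After op 3 (type): buf='two' undo_depth=1 redo_depth=0
After op 4 (delete): buf='t' undo_depth=2 redo_depth=0
After op 5 (undo): buf='two' undo_depth=1 redo_depth=1
After op 6 (undo): buf='(empty)' undo_depth=0 redo_depth=2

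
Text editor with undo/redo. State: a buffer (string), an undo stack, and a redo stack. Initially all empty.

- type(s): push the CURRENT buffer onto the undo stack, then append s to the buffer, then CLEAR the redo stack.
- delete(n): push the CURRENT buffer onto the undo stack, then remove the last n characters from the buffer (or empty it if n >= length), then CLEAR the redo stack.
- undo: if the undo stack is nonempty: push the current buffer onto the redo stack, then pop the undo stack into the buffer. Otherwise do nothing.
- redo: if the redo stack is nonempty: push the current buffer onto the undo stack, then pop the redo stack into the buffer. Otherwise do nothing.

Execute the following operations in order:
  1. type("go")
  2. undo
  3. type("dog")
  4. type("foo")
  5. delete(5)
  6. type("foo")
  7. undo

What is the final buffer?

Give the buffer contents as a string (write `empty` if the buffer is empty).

Answer: d

Derivation:
After op 1 (type): buf='go' undo_depth=1 redo_depth=0
After op 2 (undo): buf='(empty)' undo_depth=0 redo_depth=1
After op 3 (type): buf='dog' undo_depth=1 redo_depth=0
After op 4 (type): buf='dogfoo' undo_depth=2 redo_depth=0
After op 5 (delete): buf='d' undo_depth=3 redo_depth=0
After op 6 (type): buf='dfoo' undo_depth=4 redo_depth=0
After op 7 (undo): buf='d' undo_depth=3 redo_depth=1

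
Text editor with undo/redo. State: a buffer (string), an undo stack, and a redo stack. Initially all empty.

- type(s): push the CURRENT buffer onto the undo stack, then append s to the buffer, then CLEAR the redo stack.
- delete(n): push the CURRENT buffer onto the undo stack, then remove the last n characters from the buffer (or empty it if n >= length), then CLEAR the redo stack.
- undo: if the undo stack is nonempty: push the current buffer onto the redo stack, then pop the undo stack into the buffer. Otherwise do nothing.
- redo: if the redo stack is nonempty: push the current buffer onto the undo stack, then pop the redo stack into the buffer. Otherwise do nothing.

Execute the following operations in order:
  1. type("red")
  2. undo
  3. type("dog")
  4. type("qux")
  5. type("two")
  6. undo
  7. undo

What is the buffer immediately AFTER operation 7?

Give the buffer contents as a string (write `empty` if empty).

Answer: dog

Derivation:
After op 1 (type): buf='red' undo_depth=1 redo_depth=0
After op 2 (undo): buf='(empty)' undo_depth=0 redo_depth=1
After op 3 (type): buf='dog' undo_depth=1 redo_depth=0
After op 4 (type): buf='dogqux' undo_depth=2 redo_depth=0
After op 5 (type): buf='dogquxtwo' undo_depth=3 redo_depth=0
After op 6 (undo): buf='dogqux' undo_depth=2 redo_depth=1
After op 7 (undo): buf='dog' undo_depth=1 redo_depth=2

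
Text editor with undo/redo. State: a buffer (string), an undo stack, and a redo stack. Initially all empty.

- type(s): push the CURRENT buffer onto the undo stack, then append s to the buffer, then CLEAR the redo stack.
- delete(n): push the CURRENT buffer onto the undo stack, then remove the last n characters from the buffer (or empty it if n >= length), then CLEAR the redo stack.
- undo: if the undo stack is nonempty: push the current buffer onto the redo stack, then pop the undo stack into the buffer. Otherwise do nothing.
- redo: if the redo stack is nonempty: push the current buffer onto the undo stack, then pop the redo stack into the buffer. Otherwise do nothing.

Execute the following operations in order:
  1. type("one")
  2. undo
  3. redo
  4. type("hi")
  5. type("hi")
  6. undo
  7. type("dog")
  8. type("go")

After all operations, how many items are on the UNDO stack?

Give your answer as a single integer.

After op 1 (type): buf='one' undo_depth=1 redo_depth=0
After op 2 (undo): buf='(empty)' undo_depth=0 redo_depth=1
After op 3 (redo): buf='one' undo_depth=1 redo_depth=0
After op 4 (type): buf='onehi' undo_depth=2 redo_depth=0
After op 5 (type): buf='onehihi' undo_depth=3 redo_depth=0
After op 6 (undo): buf='onehi' undo_depth=2 redo_depth=1
After op 7 (type): buf='onehidog' undo_depth=3 redo_depth=0
After op 8 (type): buf='onehidoggo' undo_depth=4 redo_depth=0

Answer: 4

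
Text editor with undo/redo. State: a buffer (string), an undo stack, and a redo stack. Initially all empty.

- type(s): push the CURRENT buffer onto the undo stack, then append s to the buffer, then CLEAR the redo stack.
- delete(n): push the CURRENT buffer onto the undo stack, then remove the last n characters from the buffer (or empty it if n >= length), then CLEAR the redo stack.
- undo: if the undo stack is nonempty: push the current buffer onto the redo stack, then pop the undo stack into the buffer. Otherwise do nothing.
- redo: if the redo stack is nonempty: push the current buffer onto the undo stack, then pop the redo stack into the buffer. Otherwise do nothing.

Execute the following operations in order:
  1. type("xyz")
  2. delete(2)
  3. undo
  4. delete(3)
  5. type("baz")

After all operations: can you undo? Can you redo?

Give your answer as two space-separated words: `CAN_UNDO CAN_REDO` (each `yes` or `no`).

Answer: yes no

Derivation:
After op 1 (type): buf='xyz' undo_depth=1 redo_depth=0
After op 2 (delete): buf='x' undo_depth=2 redo_depth=0
After op 3 (undo): buf='xyz' undo_depth=1 redo_depth=1
After op 4 (delete): buf='(empty)' undo_depth=2 redo_depth=0
After op 5 (type): buf='baz' undo_depth=3 redo_depth=0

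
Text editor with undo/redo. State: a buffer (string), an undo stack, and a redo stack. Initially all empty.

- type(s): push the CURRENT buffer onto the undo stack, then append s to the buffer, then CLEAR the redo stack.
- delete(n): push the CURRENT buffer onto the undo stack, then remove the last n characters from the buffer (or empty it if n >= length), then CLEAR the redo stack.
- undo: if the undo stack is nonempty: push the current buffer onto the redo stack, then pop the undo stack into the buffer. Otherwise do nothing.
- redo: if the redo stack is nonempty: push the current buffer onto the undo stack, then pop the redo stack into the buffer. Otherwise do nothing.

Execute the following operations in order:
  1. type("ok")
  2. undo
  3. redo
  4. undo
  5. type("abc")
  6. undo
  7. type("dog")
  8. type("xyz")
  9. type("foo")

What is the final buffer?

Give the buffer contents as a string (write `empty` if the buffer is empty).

Answer: dogxyzfoo

Derivation:
After op 1 (type): buf='ok' undo_depth=1 redo_depth=0
After op 2 (undo): buf='(empty)' undo_depth=0 redo_depth=1
After op 3 (redo): buf='ok' undo_depth=1 redo_depth=0
After op 4 (undo): buf='(empty)' undo_depth=0 redo_depth=1
After op 5 (type): buf='abc' undo_depth=1 redo_depth=0
After op 6 (undo): buf='(empty)' undo_depth=0 redo_depth=1
After op 7 (type): buf='dog' undo_depth=1 redo_depth=0
After op 8 (type): buf='dogxyz' undo_depth=2 redo_depth=0
After op 9 (type): buf='dogxyzfoo' undo_depth=3 redo_depth=0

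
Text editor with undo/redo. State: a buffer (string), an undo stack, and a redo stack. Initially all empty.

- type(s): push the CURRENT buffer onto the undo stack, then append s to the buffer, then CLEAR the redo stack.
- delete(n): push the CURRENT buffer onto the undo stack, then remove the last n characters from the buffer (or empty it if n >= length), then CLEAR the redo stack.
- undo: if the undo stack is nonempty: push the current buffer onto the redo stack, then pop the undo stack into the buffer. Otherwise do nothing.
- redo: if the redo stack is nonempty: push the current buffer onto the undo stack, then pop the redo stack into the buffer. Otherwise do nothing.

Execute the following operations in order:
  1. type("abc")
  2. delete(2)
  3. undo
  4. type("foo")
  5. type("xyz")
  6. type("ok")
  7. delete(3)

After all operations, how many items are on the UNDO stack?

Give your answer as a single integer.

After op 1 (type): buf='abc' undo_depth=1 redo_depth=0
After op 2 (delete): buf='a' undo_depth=2 redo_depth=0
After op 3 (undo): buf='abc' undo_depth=1 redo_depth=1
After op 4 (type): buf='abcfoo' undo_depth=2 redo_depth=0
After op 5 (type): buf='abcfooxyz' undo_depth=3 redo_depth=0
After op 6 (type): buf='abcfooxyzok' undo_depth=4 redo_depth=0
After op 7 (delete): buf='abcfooxy' undo_depth=5 redo_depth=0

Answer: 5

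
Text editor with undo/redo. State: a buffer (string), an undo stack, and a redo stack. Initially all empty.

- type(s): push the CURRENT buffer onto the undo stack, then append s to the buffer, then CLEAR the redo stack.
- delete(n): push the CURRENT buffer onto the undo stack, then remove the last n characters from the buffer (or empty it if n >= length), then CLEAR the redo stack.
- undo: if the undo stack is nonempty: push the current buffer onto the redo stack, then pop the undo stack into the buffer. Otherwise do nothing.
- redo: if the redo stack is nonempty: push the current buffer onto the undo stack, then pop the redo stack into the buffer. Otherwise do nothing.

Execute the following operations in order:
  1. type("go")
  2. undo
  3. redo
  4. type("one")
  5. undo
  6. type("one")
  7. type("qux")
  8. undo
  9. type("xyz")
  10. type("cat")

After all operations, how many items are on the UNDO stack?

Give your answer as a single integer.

After op 1 (type): buf='go' undo_depth=1 redo_depth=0
After op 2 (undo): buf='(empty)' undo_depth=0 redo_depth=1
After op 3 (redo): buf='go' undo_depth=1 redo_depth=0
After op 4 (type): buf='goone' undo_depth=2 redo_depth=0
After op 5 (undo): buf='go' undo_depth=1 redo_depth=1
After op 6 (type): buf='goone' undo_depth=2 redo_depth=0
After op 7 (type): buf='goonequx' undo_depth=3 redo_depth=0
After op 8 (undo): buf='goone' undo_depth=2 redo_depth=1
After op 9 (type): buf='goonexyz' undo_depth=3 redo_depth=0
After op 10 (type): buf='goonexyzcat' undo_depth=4 redo_depth=0

Answer: 4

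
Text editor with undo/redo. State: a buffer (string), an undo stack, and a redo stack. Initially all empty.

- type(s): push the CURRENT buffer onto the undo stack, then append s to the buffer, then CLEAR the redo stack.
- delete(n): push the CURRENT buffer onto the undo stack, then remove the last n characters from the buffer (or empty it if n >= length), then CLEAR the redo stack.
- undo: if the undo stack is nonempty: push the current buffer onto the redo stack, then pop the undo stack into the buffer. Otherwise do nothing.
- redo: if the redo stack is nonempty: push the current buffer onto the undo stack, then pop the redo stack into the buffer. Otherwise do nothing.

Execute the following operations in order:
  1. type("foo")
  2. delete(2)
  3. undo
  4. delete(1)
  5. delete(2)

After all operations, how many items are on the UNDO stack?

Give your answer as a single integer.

After op 1 (type): buf='foo' undo_depth=1 redo_depth=0
After op 2 (delete): buf='f' undo_depth=2 redo_depth=0
After op 3 (undo): buf='foo' undo_depth=1 redo_depth=1
After op 4 (delete): buf='fo' undo_depth=2 redo_depth=0
After op 5 (delete): buf='(empty)' undo_depth=3 redo_depth=0

Answer: 3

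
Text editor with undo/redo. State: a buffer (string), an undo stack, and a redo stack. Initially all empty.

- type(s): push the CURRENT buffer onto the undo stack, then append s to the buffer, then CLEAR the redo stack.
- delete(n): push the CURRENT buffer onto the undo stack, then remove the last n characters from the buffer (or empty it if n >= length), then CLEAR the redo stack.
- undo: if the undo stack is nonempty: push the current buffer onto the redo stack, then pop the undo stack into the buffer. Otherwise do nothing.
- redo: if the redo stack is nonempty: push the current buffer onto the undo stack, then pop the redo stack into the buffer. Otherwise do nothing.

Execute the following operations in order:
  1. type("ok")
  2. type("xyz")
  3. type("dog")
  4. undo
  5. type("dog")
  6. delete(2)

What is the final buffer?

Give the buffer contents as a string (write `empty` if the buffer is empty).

After op 1 (type): buf='ok' undo_depth=1 redo_depth=0
After op 2 (type): buf='okxyz' undo_depth=2 redo_depth=0
After op 3 (type): buf='okxyzdog' undo_depth=3 redo_depth=0
After op 4 (undo): buf='okxyz' undo_depth=2 redo_depth=1
After op 5 (type): buf='okxyzdog' undo_depth=3 redo_depth=0
After op 6 (delete): buf='okxyzd' undo_depth=4 redo_depth=0

Answer: okxyzd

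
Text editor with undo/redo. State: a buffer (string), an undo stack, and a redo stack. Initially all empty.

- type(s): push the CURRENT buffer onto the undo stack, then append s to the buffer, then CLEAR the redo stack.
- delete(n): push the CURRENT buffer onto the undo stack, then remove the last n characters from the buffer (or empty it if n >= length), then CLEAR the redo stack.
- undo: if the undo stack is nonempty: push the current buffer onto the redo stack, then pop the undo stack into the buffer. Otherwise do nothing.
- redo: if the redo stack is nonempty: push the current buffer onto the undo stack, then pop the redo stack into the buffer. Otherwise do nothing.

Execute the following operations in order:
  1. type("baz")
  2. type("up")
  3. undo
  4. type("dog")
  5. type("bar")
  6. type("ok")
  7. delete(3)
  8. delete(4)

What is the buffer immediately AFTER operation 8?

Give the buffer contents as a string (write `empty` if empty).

Answer: bazd

Derivation:
After op 1 (type): buf='baz' undo_depth=1 redo_depth=0
After op 2 (type): buf='bazup' undo_depth=2 redo_depth=0
After op 3 (undo): buf='baz' undo_depth=1 redo_depth=1
After op 4 (type): buf='bazdog' undo_depth=2 redo_depth=0
After op 5 (type): buf='bazdogbar' undo_depth=3 redo_depth=0
After op 6 (type): buf='bazdogbarok' undo_depth=4 redo_depth=0
After op 7 (delete): buf='bazdogba' undo_depth=5 redo_depth=0
After op 8 (delete): buf='bazd' undo_depth=6 redo_depth=0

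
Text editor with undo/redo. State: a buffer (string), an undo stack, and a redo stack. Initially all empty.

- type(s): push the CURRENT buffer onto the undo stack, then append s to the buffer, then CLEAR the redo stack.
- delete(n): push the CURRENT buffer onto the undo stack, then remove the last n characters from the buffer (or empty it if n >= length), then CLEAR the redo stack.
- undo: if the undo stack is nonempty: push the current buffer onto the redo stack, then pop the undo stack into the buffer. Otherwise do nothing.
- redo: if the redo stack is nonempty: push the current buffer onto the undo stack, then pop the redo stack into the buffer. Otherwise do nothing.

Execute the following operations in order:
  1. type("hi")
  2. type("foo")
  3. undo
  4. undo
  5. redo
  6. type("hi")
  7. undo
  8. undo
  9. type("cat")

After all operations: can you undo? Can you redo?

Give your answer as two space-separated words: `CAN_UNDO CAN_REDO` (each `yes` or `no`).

Answer: yes no

Derivation:
After op 1 (type): buf='hi' undo_depth=1 redo_depth=0
After op 2 (type): buf='hifoo' undo_depth=2 redo_depth=0
After op 3 (undo): buf='hi' undo_depth=1 redo_depth=1
After op 4 (undo): buf='(empty)' undo_depth=0 redo_depth=2
After op 5 (redo): buf='hi' undo_depth=1 redo_depth=1
After op 6 (type): buf='hihi' undo_depth=2 redo_depth=0
After op 7 (undo): buf='hi' undo_depth=1 redo_depth=1
After op 8 (undo): buf='(empty)' undo_depth=0 redo_depth=2
After op 9 (type): buf='cat' undo_depth=1 redo_depth=0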